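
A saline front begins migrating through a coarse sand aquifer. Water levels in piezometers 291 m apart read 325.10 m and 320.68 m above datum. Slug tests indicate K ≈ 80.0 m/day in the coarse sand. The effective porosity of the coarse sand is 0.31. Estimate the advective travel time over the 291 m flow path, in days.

Hydraulic gradient i = (325.10 − 320.68) / 291 = 4.42 / 291 = 0.01519.
Darcy flux q = K · i = 80.00 × 0.01519 = 1.215 m/day.
Seepage velocity v = q / n_e = 1.215 / 0.31 = 3.920 m/day.
Travel time t = L / v = 291 / 3.920 = 74.24 days.

74.2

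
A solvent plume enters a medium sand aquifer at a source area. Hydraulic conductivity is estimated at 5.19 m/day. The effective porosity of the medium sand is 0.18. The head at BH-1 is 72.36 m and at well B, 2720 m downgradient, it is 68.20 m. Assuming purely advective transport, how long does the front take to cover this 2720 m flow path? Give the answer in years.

Hydraulic gradient i = (72.36 − 68.20) / 2720 = 4.16 / 2720 = 0.001529.
Darcy flux q = K · i = 5.190 × 0.001529 = 0.007938 m/day.
Seepage velocity v = q / n_e = 0.007938 / 0.18 = 0.04410 m/day.
Travel time t = L / v = 2720 / 0.04410 = 61681 days = 168.9 years.

169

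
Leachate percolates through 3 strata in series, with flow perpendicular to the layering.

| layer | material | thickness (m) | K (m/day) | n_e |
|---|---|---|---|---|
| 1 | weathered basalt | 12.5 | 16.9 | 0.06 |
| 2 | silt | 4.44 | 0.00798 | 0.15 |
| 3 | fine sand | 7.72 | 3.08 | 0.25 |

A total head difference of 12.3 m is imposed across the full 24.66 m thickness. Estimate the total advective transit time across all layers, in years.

0.417

With flow normal to the layers, continuity requires the same specific discharge q through every layer.
Σ(b_i/K_i) = 12.5/16.9 + 4.44/0.00798 + 7.72/3.08 = 559.6 d.
q = Δh / Σ(b_i/K_i) = 12.3 / 559.6 = 0.02198 m/day.
In each layer the seepage velocity is v_i = q/n_i, so the layer transit time is t_i = b_i·n_i / q:
  layer 1 (weathered basalt): t_1 = 12.5 × 0.06 / 0.02198 = 34.12 d
  layer 2 (silt): t_2 = 4.44 × 0.15 / 0.02198 = 30.30 d
  layer 3 (fine sand): t_3 = 7.72 × 0.25 / 0.02198 = 87.81 d
Total t = Σ t_i = 152.2 days = 0.4168 years.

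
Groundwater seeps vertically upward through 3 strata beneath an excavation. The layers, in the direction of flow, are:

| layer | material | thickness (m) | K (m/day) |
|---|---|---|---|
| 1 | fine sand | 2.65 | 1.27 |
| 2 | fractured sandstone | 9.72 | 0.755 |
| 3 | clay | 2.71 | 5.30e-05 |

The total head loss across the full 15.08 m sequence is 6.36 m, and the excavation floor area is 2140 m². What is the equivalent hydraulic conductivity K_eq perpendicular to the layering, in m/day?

Flow is perpendicular to layering, so the layers act in series and the equivalent K is the thickness-weighted harmonic mean.
Total thickness L = 2.65 + 9.72 + 2.71 = 15.08 m.
Σ(b_i/K_i) = 2.65/1.27 + 9.72/0.755 + 2.71/5.30e-05 = 51147 d.
K_eq = L / Σ(b_i/K_i) = 15.08 / 51147 = 0.0002948 m/day.

0.000295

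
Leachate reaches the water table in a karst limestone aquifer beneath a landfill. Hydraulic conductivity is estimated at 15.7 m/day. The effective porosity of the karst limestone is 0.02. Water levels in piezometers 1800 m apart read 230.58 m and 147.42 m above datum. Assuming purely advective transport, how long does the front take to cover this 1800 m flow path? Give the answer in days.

49.6

Hydraulic gradient i = (230.58 − 147.42) / 1800 = 83.16 / 1800 = 0.04620.
Darcy flux q = K · i = 15.70 × 0.04620 = 0.7253 m/day.
Seepage velocity v = q / n_e = 0.7253 / 0.02 = 36.27 m/day.
Travel time t = L / v = 1800 / 36.27 = 49.63 days.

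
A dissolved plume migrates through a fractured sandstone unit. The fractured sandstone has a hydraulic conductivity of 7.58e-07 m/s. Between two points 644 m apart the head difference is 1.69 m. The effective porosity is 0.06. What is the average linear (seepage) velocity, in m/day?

0.00286

Convert K: 7.58e-07 m/s × 86400 = 0.06549 m/day.
Hydraulic gradient i = Δh / L = 1.69 / 644 = 0.002624.
Darcy flux q = K · i = 0.06549 × 0.002624 = 0.0001719 m/day.
Seepage velocity v = q / n_e = 0.0001719 / 0.06 = 0.002864 m/day.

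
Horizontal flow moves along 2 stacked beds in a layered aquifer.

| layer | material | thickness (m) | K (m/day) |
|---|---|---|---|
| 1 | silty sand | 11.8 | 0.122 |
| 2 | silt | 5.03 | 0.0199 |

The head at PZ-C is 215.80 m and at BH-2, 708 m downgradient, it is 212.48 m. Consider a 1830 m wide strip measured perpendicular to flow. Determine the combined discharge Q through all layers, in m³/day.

Flow is parallel to layering, so each bed carries its own Darcy discharge and the transmissivities add.
Σ(K_i·b_i) = 0.122×11.8 + 0.0199×5.03 = 1.540 m²/day.
Hydraulic gradient i = (215.80 − 212.48) / 708 = 3.32 / 708 = 0.004689.
Q = Σ(K_i·b_i) · W · i = 1.540 × 1830 × 0.004689 = 13.21 m³/day.

13.2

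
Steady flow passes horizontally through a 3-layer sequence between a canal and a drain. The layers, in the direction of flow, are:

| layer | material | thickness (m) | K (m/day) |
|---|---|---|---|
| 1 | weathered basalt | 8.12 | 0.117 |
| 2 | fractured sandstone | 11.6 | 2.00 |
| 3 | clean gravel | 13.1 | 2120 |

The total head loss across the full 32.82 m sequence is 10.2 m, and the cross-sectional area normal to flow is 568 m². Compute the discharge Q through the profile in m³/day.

77.0

Flow is perpendicular to layering, so the layers act in series and the equivalent K is the thickness-weighted harmonic mean.
Total thickness L = 8.12 + 11.6 + 13.1 = 32.82 m.
Σ(b_i/K_i) = 8.12/0.117 + 11.6/2.00 + 13.1/2120 = 75.21 d.
K_eq = L / Σ(b_i/K_i) = 32.82 / 75.21 = 0.4364 m/day.
Q = K_eq · A · (Δh/L) = 0.4364 × 568 × (10.2/32.82) = 77.03 m³/day.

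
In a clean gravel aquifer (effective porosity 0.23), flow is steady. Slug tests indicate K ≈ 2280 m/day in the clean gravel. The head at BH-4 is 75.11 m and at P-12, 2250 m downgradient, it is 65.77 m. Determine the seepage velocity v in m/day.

41.2

Hydraulic gradient i = (75.11 − 65.77) / 2250 = 9.34 / 2250 = 0.004151.
Darcy flux q = K · i = 2280 × 0.004151 = 9.465 m/day.
Seepage velocity v = q / n_e = 9.465 / 0.23 = 41.15 m/day.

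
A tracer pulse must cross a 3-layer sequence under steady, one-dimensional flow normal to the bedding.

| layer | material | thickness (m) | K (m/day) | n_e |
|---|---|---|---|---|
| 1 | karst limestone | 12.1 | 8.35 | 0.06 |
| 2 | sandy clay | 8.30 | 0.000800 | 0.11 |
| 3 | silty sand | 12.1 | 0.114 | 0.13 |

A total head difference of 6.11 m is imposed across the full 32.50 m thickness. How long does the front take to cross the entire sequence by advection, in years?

15.1

With flow normal to the layers, continuity requires the same specific discharge q through every layer.
Σ(b_i/K_i) = 12.1/8.35 + 8.30/0.000800 + 12.1/0.114 = 10483 d.
q = Δh / Σ(b_i/K_i) = 6.11 / 10483 = 0.0005829 m/day.
In each layer the seepage velocity is v_i = q/n_i, so the layer transit time is t_i = b_i·n_i / q:
  layer 1 (karst limestone): t_1 = 12.1 × 0.06 / 0.0005829 = 1246 d
  layer 2 (sandy clay): t_2 = 8.30 × 0.11 / 0.0005829 = 1566 d
  layer 3 (silty sand): t_3 = 12.1 × 0.13 / 0.0005829 = 2699 d
Total t = Σ t_i = 5511 days = 15.09 years.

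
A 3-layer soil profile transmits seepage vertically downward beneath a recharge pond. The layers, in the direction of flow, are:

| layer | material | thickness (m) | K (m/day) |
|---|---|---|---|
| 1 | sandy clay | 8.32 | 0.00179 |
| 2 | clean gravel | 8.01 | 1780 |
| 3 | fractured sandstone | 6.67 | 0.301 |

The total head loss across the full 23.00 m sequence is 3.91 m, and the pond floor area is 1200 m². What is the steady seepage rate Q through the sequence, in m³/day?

Flow is perpendicular to layering, so the layers act in series and the equivalent K is the thickness-weighted harmonic mean.
Total thickness L = 8.32 + 8.01 + 6.67 = 23.00 m.
Σ(b_i/K_i) = 8.32/0.00179 + 8.01/1780 + 6.67/0.301 = 4670 d.
K_eq = L / Σ(b_i/K_i) = 23.00 / 4670 = 0.004925 m/day.
Q = K_eq · A · (Δh/L) = 0.004925 × 1200 × (3.91/23.00) = 1.005 m³/day.

1.00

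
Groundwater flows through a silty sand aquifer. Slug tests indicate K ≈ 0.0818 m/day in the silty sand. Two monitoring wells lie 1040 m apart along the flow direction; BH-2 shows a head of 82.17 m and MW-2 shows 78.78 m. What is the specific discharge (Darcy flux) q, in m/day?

Hydraulic gradient i = (82.17 − 78.78) / 1040 = 3.39 / 1040 = 0.003260.
Specific discharge q = K · i = 0.08180 × 0.003260 = 0.0002666 m/day.

0.000267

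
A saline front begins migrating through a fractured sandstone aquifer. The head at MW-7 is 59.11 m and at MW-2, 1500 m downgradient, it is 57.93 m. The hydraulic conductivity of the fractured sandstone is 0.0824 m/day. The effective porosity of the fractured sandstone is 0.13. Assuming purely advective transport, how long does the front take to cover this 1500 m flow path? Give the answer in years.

Hydraulic gradient i = (59.11 − 57.93) / 1500 = 1.18 / 1500 = 0.0007867.
Darcy flux q = K · i = 0.08240 × 0.0007867 = 6.482e-05 m/day.
Seepage velocity v = q / n_e = 6.482e-05 / 0.13 = 0.0004986 m/day.
Travel time t = L / v = 1500 / 0.0004986 = 3.008e+06 days = 8236 years.

8240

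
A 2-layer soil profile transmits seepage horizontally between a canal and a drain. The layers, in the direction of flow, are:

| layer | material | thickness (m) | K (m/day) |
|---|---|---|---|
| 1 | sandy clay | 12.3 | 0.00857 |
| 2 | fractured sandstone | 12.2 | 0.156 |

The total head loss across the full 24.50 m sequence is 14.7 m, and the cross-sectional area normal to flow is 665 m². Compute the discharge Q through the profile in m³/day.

Flow is perpendicular to layering, so the layers act in series and the equivalent K is the thickness-weighted harmonic mean.
Total thickness L = 12.3 + 12.2 = 24.50 m.
Σ(b_i/K_i) = 12.3/0.00857 + 12.2/0.156 = 1513 d.
K_eq = L / Σ(b_i/K_i) = 24.50 / 1513 = 0.01619 m/day.
Q = K_eq · A · (Δh/L) = 0.01619 × 665 × (14.7/24.50) = 6.459 m³/day.

6.46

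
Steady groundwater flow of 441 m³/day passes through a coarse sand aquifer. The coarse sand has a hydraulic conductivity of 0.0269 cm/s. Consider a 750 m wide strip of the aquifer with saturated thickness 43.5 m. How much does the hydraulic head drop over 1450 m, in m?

0.843

Convert K: 0.0269 cm/s × 864 = 23.24 m/day.
Cross-sectional area A = 750 × 43.5 = 32625 m².
From Q = K·A·i, i = Q / (K·A) = 441 / (23.24 × 32625) = 0.0005816.
Head loss Δh = i · L = 0.0005816 × 1450 = 0.8433 m.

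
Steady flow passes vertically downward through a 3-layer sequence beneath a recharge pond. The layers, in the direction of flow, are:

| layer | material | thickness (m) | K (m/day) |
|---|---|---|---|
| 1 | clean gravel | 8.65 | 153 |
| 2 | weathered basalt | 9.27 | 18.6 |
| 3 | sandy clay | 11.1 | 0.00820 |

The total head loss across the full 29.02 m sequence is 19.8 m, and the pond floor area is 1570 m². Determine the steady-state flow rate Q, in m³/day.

23.0

Flow is perpendicular to layering, so the layers act in series and the equivalent K is the thickness-weighted harmonic mean.
Total thickness L = 8.65 + 9.27 + 11.1 = 29.02 m.
Σ(b_i/K_i) = 8.65/153 + 9.27/18.6 + 11.1/0.00820 = 1354 d.
K_eq = L / Σ(b_i/K_i) = 29.02 / 1354 = 0.02143 m/day.
Q = K_eq · A · (Δh/L) = 0.02143 × 1570 × (19.8/29.02) = 22.96 m³/day.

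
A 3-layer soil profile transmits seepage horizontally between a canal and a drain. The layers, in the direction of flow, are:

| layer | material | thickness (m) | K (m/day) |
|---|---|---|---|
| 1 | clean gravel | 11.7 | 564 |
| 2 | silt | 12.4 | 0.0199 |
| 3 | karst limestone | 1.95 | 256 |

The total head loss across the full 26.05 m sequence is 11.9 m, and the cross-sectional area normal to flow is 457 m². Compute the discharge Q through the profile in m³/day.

Flow is perpendicular to layering, so the layers act in series and the equivalent K is the thickness-weighted harmonic mean.
Total thickness L = 11.7 + 12.4 + 1.95 = 26.05 m.
Σ(b_i/K_i) = 11.7/564 + 12.4/0.0199 + 1.95/256 = 623.1 d.
K_eq = L / Σ(b_i/K_i) = 26.05 / 623.1 = 0.04180 m/day.
Q = K_eq · A · (Δh/L) = 0.04180 × 457 × (11.9/26.05) = 8.727 m³/day.

8.73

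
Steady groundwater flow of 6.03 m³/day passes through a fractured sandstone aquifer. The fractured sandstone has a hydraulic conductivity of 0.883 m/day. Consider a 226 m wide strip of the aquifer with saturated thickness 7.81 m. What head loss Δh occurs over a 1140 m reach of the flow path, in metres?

Cross-sectional area A = 226 × 7.81 = 1765 m².
From Q = K·A·i, i = Q / (K·A) = 6.03 / (0.8830 × 1765) = 0.003869.
Head loss Δh = i · L = 0.003869 × 1140 = 4.411 m.

4.41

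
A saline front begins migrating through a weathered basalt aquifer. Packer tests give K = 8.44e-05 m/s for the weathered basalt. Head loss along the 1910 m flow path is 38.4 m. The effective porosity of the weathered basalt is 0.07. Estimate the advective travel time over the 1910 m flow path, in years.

Convert K: 8.44e-05 m/s × 86400 = 7.292 m/day.
Hydraulic gradient i = Δh / L = 38.4 / 1910 = 0.02010.
Darcy flux q = K · i = 7.292 × 0.02010 = 0.1466 m/day.
Seepage velocity v = q / n_e = 0.1466 / 0.07 = 2.094 m/day.
Travel time t = L / v = 1910 / 2.094 = 912.0 days = 2.497 years.

2.50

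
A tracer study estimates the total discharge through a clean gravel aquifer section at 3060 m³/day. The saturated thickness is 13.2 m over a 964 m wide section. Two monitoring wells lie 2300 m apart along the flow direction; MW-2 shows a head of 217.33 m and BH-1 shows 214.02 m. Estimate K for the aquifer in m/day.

Cross-sectional area A = 964 × 13.2 = 12725 m².
Hydraulic gradient i = (217.33 − 214.02) / 2300 = 3.31 / 2300 = 0.001439.
From Q = K·A·i, K = Q / (A·i) = 3060 / (12725 × 0.001439) = 167.1 m/day.

167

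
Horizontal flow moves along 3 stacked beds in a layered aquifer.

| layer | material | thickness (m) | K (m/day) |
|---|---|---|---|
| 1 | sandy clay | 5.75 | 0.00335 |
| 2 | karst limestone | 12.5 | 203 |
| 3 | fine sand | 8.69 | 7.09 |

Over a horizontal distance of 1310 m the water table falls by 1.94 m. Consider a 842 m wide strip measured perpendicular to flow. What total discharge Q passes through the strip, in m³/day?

3240

Flow is parallel to layering, so each bed carries its own Darcy discharge and the transmissivities add.
Σ(K_i·b_i) = 0.00335×5.75 + 203×12.5 + 7.09×8.69 = 2599 m²/day.
Hydraulic gradient i = Δh / L = 1.94 / 1310 = 0.001481.
Q = Σ(K_i·b_i) · W · i = 2599 × 842 × 0.001481 = 3241 m³/day.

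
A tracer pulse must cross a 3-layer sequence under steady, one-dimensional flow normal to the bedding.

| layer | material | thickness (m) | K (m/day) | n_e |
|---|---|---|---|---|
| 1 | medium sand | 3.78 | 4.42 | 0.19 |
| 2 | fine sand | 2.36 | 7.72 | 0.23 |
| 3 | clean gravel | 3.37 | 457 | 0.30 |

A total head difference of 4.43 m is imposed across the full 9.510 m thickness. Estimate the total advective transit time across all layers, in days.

0.599

With flow normal to the layers, continuity requires the same specific discharge q through every layer.
Σ(b_i/K_i) = 3.78/4.42 + 2.36/7.72 + 3.37/457 = 1.168 d.
q = Δh / Σ(b_i/K_i) = 4.43 / 1.168 = 3.792 m/day.
In each layer the seepage velocity is v_i = q/n_i, so the layer transit time is t_i = b_i·n_i / q:
  layer 1 (medium sand): t_1 = 3.78 × 0.19 / 3.792 = 0.1894 d
  layer 2 (fine sand): t_2 = 2.36 × 0.23 / 3.792 = 0.1431 d
  layer 3 (clean gravel): t_3 = 3.37 × 0.30 / 3.792 = 0.2666 d
Total t = Σ t_i = 0.5992 days.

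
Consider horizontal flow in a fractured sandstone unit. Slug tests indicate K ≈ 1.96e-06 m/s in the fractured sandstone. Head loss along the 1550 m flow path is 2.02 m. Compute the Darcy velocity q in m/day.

0.000221

Convert K: 1.96e-06 m/s × 86400 = 0.1693 m/day.
Hydraulic gradient i = Δh / L = 2.02 / 1550 = 0.001303.
Specific discharge q = K · i = 0.1693 × 0.001303 = 0.0002207 m/day.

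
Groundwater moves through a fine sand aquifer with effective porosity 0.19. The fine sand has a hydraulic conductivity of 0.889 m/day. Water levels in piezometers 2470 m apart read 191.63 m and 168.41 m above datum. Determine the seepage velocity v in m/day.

0.0440

Hydraulic gradient i = (191.63 − 168.41) / 2470 = 23.22 / 2470 = 0.009401.
Darcy flux q = K · i = 0.8890 × 0.009401 = 0.008357 m/day.
Seepage velocity v = q / n_e = 0.008357 / 0.19 = 0.04399 m/day.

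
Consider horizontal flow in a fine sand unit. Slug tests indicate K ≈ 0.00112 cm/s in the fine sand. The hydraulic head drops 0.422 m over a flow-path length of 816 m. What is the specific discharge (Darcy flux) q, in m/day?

0.000500

Convert K: 0.00112 cm/s × 864 = 0.9677 m/day.
Hydraulic gradient i = Δh / L = 0.422 / 816 = 0.0005172.
Specific discharge q = K · i = 0.9677 × 0.0005172 = 0.0005004 m/day.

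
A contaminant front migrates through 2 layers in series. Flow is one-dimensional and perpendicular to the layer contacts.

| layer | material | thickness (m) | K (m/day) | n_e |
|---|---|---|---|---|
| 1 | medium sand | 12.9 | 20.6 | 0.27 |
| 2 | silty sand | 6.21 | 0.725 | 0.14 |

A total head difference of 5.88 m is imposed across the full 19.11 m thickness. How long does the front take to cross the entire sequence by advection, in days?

With flow normal to the layers, continuity requires the same specific discharge q through every layer.
Σ(b_i/K_i) = 12.9/20.6 + 6.21/0.725 = 9.192 d.
q = Δh / Σ(b_i/K_i) = 5.88 / 9.192 = 0.6397 m/day.
In each layer the seepage velocity is v_i = q/n_i, so the layer transit time is t_i = b_i·n_i / q:
  layer 1 (medium sand): t_1 = 12.9 × 0.27 / 0.6397 = 5.445 d
  layer 2 (silty sand): t_2 = 6.21 × 0.14 / 0.6397 = 1.359 d
Total t = Σ t_i = 6.804 days.

6.80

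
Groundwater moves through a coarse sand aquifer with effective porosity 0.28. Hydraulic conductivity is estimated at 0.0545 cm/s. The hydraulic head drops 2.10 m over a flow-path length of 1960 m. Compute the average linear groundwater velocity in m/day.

Convert K: 0.0545 cm/s × 864 = 47.09 m/day.
Hydraulic gradient i = Δh / L = 2.10 / 1960 = 0.001071.
Darcy flux q = K · i = 47.09 × 0.001071 = 0.05045 m/day.
Seepage velocity v = q / n_e = 0.05045 / 0.28 = 0.1802 m/day.

0.180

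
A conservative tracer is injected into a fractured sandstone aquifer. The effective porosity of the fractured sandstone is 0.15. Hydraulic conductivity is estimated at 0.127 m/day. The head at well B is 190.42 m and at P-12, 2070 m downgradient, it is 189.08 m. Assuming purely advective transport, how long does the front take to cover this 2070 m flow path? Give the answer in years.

10300

Hydraulic gradient i = (190.42 − 189.08) / 2070 = 1.34 / 2070 = 0.0006473.
Darcy flux q = K · i = 0.1270 × 0.0006473 = 8.221e-05 m/day.
Seepage velocity v = q / n_e = 8.221e-05 / 0.15 = 0.0005481 m/day.
Travel time t = L / v = 2070 / 0.0005481 = 3.777e+06 days = 10340 years.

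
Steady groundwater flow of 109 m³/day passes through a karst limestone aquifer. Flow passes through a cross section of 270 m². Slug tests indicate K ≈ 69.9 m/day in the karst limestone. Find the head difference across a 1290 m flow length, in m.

7.45

From Q = K·A·i, i = Q / (K·A) = 109 / (69.90 × 270.0) = 0.005775.
Head loss Δh = i · L = 0.005775 × 1290 = 7.450 m.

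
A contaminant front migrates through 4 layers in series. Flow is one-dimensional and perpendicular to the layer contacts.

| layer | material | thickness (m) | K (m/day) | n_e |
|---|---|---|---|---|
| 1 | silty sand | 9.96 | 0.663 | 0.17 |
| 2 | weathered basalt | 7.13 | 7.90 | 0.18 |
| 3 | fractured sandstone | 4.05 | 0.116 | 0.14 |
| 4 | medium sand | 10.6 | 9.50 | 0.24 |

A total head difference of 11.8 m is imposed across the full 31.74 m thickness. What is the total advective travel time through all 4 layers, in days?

26.8

With flow normal to the layers, continuity requires the same specific discharge q through every layer.
Σ(b_i/K_i) = 9.96/0.663 + 7.13/7.90 + 4.05/0.116 + 10.6/9.50 = 51.95 d.
q = Δh / Σ(b_i/K_i) = 11.8 / 51.95 = 0.2271 m/day.
In each layer the seepage velocity is v_i = q/n_i, so the layer transit time is t_i = b_i·n_i / q:
  layer 1 (silty sand): t_1 = 9.96 × 0.17 / 0.2271 = 7.455 d
  layer 2 (weathered basalt): t_2 = 7.13 × 0.18 / 0.2271 = 5.651 d
  layer 3 (fractured sandstone): t_3 = 4.05 × 0.14 / 0.2271 = 2.496 d
  layer 4 (medium sand): t_4 = 10.6 × 0.24 / 0.2271 = 11.20 d
Total t = Σ t_i = 26.80 days.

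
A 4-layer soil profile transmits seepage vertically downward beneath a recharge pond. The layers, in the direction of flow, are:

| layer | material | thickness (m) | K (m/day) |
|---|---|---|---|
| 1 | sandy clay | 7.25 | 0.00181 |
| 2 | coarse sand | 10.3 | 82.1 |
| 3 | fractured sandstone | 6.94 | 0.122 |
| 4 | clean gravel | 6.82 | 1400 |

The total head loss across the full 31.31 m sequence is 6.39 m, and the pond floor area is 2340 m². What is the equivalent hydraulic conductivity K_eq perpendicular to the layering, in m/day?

0.00771

Flow is perpendicular to layering, so the layers act in series and the equivalent K is the thickness-weighted harmonic mean.
Total thickness L = 7.25 + 10.3 + 6.94 + 6.82 = 31.31 m.
Σ(b_i/K_i) = 7.25/0.00181 + 10.3/82.1 + 6.94/0.122 + 6.82/1400 = 4063 d.
K_eq = L / Σ(b_i/K_i) = 31.31 / 4063 = 0.007707 m/day.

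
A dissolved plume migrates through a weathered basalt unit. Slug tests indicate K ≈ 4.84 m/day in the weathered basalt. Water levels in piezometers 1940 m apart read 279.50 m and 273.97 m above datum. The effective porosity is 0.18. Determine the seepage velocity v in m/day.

Hydraulic gradient i = (279.50 − 273.97) / 1940 = 5.53 / 1940 = 0.002851.
Darcy flux q = K · i = 4.840 × 0.002851 = 0.01380 m/day.
Seepage velocity v = q / n_e = 0.01380 / 0.18 = 0.07665 m/day.

0.0766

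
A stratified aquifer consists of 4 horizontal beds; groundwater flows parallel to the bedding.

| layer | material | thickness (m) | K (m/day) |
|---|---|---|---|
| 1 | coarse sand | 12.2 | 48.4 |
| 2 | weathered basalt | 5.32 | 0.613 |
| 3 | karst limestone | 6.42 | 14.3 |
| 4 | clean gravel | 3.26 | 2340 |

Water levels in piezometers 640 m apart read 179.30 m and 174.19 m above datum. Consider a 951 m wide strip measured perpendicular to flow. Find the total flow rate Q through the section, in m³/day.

63100

Flow is parallel to layering, so each bed carries its own Darcy discharge and the transmissivities add.
Σ(K_i·b_i) = 48.4×12.2 + 0.613×5.32 + 14.3×6.42 + 2340×3.26 = 8314 m²/day.
Hydraulic gradient i = (179.30 − 174.19) / 640 = 5.11 / 640 = 0.007984.
Q = Σ(K_i·b_i) · W · i = 8314 × 951 × 0.007984 = 63129 m³/day.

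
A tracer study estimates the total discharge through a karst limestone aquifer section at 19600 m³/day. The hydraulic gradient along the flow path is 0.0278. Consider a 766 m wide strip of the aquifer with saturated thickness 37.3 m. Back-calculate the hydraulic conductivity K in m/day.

Cross-sectional area A = 766 × 37.3 = 28572 m².
Hydraulic gradient i = 0.0278.
From Q = K·A·i, K = Q / (A·i) = 19600 / (28572 × 0.02780) = 24.68 m/day.

24.7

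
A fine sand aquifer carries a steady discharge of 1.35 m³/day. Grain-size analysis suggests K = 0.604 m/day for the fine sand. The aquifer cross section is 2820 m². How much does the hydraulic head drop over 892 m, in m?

0.707

From Q = K·A·i, i = Q / (K·A) = 1.35 / (0.6040 × 2820) = 0.0007926.
Head loss Δh = i · L = 0.0007926 × 892 = 0.7070 m.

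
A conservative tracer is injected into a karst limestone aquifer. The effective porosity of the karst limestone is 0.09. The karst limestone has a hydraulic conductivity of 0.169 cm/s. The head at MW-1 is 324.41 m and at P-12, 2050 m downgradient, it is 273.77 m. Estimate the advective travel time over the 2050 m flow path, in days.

51.2

Convert K: 0.169 cm/s × 864 = 146.0 m/day.
Hydraulic gradient i = (324.41 − 273.77) / 2050 = 50.64 / 2050 = 0.02470.
Darcy flux q = K · i = 146.0 × 0.02470 = 3.607 m/day.
Seepage velocity v = q / n_e = 3.607 / 0.09 = 40.08 m/day.
Travel time t = L / v = 2050 / 40.08 = 51.15 days.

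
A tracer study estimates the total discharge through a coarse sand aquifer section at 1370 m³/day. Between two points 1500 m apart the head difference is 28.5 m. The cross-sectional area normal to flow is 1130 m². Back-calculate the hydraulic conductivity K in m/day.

63.8

Hydraulic gradient i = Δh / L = 28.5 / 1500 = 0.01900.
From Q = K·A·i, K = Q / (A·i) = 1370 / (1130 × 0.01900) = 63.81 m/day.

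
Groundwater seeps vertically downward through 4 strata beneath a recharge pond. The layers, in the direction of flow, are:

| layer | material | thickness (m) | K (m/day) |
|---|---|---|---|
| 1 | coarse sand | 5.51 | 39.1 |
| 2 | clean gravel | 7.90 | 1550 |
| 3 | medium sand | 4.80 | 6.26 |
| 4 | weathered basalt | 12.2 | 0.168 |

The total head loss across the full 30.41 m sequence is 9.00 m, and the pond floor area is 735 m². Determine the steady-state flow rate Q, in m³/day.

90.0

Flow is perpendicular to layering, so the layers act in series and the equivalent K is the thickness-weighted harmonic mean.
Total thickness L = 5.51 + 7.90 + 4.80 + 12.2 = 30.41 m.
Σ(b_i/K_i) = 5.51/39.1 + 7.90/1550 + 4.80/6.26 + 12.2/0.168 = 73.53 d.
K_eq = L / Σ(b_i/K_i) = 30.41 / 73.53 = 0.4136 m/day.
Q = K_eq · A · (Δh/L) = 0.4136 × 735 × (9.00/30.41) = 89.96 m³/day.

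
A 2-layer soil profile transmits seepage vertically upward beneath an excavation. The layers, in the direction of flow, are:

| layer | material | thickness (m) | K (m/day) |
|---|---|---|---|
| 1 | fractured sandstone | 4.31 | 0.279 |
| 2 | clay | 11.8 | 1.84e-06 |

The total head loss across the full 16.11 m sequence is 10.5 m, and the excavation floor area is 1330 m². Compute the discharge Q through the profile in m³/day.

0.00218

Flow is perpendicular to layering, so the layers act in series and the equivalent K is the thickness-weighted harmonic mean.
Total thickness L = 4.31 + 11.8 = 16.11 m.
Σ(b_i/K_i) = 4.31/0.279 + 11.8/1.84e-06 = 6.413e+06 d.
K_eq = L / Σ(b_i/K_i) = 16.11 / 6.413e+06 = 2.512e-06 m/day.
Q = K_eq · A · (Δh/L) = 2.512e-06 × 1330 × (10.5/16.11) = 0.002178 m³/day.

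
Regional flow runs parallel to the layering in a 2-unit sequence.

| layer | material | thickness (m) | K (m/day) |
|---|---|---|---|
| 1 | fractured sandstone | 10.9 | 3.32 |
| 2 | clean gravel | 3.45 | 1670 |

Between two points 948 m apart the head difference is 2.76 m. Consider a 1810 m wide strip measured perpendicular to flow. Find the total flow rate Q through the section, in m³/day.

Flow is parallel to layering, so each bed carries its own Darcy discharge and the transmissivities add.
Σ(K_i·b_i) = 3.32×10.9 + 1670×3.45 = 5798 m²/day.
Hydraulic gradient i = Δh / L = 2.76 / 948 = 0.002911.
Q = Σ(K_i·b_i) · W · i = 5798 × 1810 × 0.002911 = 30552 m³/day.

30600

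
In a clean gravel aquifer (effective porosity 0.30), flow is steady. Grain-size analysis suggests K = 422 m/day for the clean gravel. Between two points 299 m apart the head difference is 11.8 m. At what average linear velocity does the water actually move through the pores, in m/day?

55.5

Hydraulic gradient i = Δh / L = 11.8 / 299 = 0.03946.
Darcy flux q = K · i = 422.0 × 0.03946 = 16.65 m/day.
Seepage velocity v = q / n_e = 16.65 / 0.30 = 55.51 m/day.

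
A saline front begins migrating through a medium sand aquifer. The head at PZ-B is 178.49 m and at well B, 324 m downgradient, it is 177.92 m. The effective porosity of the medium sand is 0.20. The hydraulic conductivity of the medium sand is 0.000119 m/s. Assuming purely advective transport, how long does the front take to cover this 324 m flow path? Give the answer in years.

9.81

Convert K: 0.000119 m/s × 86400 = 10.28 m/day.
Hydraulic gradient i = (178.49 − 177.92) / 324 = 0.57 / 324 = 0.001759.
Darcy flux q = K · i = 10.28 × 0.001759 = 0.01809 m/day.
Seepage velocity v = q / n_e = 0.01809 / 0.20 = 0.09044 m/day.
Travel time t = L / v = 324 / 0.09044 = 3582 days = 9.808 years.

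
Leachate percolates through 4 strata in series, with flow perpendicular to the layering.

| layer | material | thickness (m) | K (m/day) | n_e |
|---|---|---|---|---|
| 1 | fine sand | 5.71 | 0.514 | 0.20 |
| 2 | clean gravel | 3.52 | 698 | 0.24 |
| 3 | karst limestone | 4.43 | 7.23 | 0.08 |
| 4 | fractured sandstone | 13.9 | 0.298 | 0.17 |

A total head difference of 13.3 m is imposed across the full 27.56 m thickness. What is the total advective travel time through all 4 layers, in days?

With flow normal to the layers, continuity requires the same specific discharge q through every layer.
Σ(b_i/K_i) = 5.71/0.514 + 3.52/698 + 4.43/7.23 + 13.9/0.298 = 58.37 d.
q = Δh / Σ(b_i/K_i) = 13.3 / 58.37 = 0.2279 m/day.
In each layer the seepage velocity is v_i = q/n_i, so the layer transit time is t_i = b_i·n_i / q:
  layer 1 (fine sand): t_1 = 5.71 × 0.20 / 0.2279 = 5.012 d
  layer 2 (clean gravel): t_2 = 3.52 × 0.24 / 0.2279 = 3.708 d
  layer 3 (karst limestone): t_3 = 4.43 × 0.08 / 0.2279 = 1.555 d
  layer 4 (fractured sandstone): t_4 = 13.9 × 0.17 / 0.2279 = 10.37 d
Total t = Σ t_i = 20.65 days.

20.6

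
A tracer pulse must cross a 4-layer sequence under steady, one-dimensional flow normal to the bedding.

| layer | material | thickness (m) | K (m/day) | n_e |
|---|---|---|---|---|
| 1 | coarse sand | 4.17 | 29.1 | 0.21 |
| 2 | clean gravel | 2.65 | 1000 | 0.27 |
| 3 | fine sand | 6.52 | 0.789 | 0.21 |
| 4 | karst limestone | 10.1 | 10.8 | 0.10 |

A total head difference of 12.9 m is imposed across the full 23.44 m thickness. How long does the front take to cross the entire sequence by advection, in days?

2.88

With flow normal to the layers, continuity requires the same specific discharge q through every layer.
Σ(b_i/K_i) = 4.17/29.1 + 2.65/1000 + 6.52/0.789 + 10.1/10.8 = 9.345 d.
q = Δh / Σ(b_i/K_i) = 12.9 / 9.345 = 1.380 m/day.
In each layer the seepage velocity is v_i = q/n_i, so the layer transit time is t_i = b_i·n_i / q:
  layer 1 (coarse sand): t_1 = 4.17 × 0.21 / 1.380 = 0.6344 d
  layer 2 (clean gravel): t_2 = 2.65 × 0.27 / 1.380 = 0.5183 d
  layer 3 (fine sand): t_3 = 6.52 × 0.21 / 1.380 = 0.9918 d
  layer 4 (karst limestone): t_4 = 10.1 × 0.10 / 1.380 = 0.7316 d
Total t = Σ t_i = 2.876 days.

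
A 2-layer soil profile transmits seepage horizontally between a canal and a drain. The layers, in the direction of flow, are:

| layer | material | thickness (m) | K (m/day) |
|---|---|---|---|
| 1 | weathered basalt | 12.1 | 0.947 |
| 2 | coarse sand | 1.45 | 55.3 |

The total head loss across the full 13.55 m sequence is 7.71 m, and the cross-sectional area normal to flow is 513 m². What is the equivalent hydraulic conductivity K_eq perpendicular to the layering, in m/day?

Flow is perpendicular to layering, so the layers act in series and the equivalent K is the thickness-weighted harmonic mean.
Total thickness L = 12.1 + 1.45 = 13.55 m.
Σ(b_i/K_i) = 12.1/0.947 + 1.45/55.3 = 12.80 d.
K_eq = L / Σ(b_i/K_i) = 13.55 / 12.80 = 1.058 m/day.

1.06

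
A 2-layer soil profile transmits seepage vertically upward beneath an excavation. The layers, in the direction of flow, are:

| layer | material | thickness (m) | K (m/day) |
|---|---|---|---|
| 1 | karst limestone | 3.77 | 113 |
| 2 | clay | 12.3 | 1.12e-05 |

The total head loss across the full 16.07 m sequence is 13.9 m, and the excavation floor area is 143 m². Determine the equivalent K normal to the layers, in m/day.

1.46e-05

Flow is perpendicular to layering, so the layers act in series and the equivalent K is the thickness-weighted harmonic mean.
Total thickness L = 3.77 + 12.3 = 16.07 m.
Σ(b_i/K_i) = 3.77/113 + 12.3/1.12e-05 = 1.098e+06 d.
K_eq = L / Σ(b_i/K_i) = 16.07 / 1.098e+06 = 1.463e-05 m/day.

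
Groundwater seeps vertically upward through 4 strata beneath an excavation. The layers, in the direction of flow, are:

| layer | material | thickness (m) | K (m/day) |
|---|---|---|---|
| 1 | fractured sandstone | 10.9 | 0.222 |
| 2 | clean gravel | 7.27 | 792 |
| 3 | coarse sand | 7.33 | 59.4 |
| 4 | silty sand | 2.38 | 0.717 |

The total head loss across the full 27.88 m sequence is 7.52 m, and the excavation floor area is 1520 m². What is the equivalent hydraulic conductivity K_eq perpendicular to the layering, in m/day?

Flow is perpendicular to layering, so the layers act in series and the equivalent K is the thickness-weighted harmonic mean.
Total thickness L = 10.9 + 7.27 + 7.33 + 2.38 = 27.88 m.
Σ(b_i/K_i) = 10.9/0.222 + 7.27/792 + 7.33/59.4 + 2.38/0.717 = 52.55 d.
K_eq = L / Σ(b_i/K_i) = 27.88 / 52.55 = 0.5305 m/day.

0.531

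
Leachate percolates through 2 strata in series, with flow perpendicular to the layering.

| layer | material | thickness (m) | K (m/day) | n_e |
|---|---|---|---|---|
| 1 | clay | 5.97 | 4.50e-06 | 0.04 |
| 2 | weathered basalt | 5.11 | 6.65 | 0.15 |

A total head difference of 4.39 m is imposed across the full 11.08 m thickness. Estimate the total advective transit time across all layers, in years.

832

With flow normal to the layers, continuity requires the same specific discharge q through every layer.
Σ(b_i/K_i) = 5.97/4.50e-06 + 5.11/6.65 = 1.327e+06 d.
q = Δh / Σ(b_i/K_i) = 4.39 / 1.327e+06 = 3.309e-06 m/day.
In each layer the seepage velocity is v_i = q/n_i, so the layer transit time is t_i = b_i·n_i / q:
  layer 1 (clay): t_1 = 5.97 × 0.04 / 3.309e-06 = 72166 d
  layer 2 (weathered basalt): t_2 = 5.11 × 0.15 / 3.309e-06 = 2.316e+05 d
Total t = Σ t_i = 3.038e+05 days = 831.8 years.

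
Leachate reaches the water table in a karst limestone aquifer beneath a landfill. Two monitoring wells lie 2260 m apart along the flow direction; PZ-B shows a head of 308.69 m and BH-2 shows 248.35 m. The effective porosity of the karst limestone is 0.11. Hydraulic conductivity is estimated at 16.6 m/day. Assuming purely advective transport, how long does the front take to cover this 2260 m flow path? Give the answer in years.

1.54

Hydraulic gradient i = (308.69 − 248.35) / 2260 = 60.34 / 2260 = 0.02670.
Darcy flux q = K · i = 16.60 × 0.02670 = 0.4432 m/day.
Seepage velocity v = q / n_e = 0.4432 / 0.11 = 4.029 m/day.
Travel time t = L / v = 2260 / 4.029 = 560.9 days = 1.536 years.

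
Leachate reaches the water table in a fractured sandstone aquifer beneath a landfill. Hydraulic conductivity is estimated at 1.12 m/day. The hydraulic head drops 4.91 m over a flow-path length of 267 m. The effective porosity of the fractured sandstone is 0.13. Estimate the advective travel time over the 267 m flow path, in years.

4.61

Hydraulic gradient i = Δh / L = 4.91 / 267 = 0.01839.
Darcy flux q = K · i = 1.120 × 0.01839 = 0.02060 m/day.
Seepage velocity v = q / n_e = 0.02060 / 0.13 = 0.1584 m/day.
Travel time t = L / v = 267 / 0.1584 = 1685 days = 4.614 years.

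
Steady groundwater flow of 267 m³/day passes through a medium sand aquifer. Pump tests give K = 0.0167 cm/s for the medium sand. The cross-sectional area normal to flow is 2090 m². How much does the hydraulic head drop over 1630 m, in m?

Convert K: 0.0167 cm/s × 864 = 14.43 m/day.
From Q = K·A·i, i = Q / (K·A) = 267 / (14.43 × 2090) = 0.008854.
Head loss Δh = i · L = 0.008854 × 1630 = 14.43 m.

14.4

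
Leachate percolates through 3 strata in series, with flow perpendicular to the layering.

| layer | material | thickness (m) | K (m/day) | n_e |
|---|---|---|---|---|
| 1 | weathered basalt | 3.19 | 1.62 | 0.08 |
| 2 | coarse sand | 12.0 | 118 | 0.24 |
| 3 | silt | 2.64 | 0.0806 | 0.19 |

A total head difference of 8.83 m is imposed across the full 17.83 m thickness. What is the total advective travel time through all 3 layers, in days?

With flow normal to the layers, continuity requires the same specific discharge q through every layer.
Σ(b_i/K_i) = 3.19/1.62 + 12.0/118 + 2.64/0.0806 = 34.83 d.
q = Δh / Σ(b_i/K_i) = 8.83 / 34.83 = 0.2536 m/day.
In each layer the seepage velocity is v_i = q/n_i, so the layer transit time is t_i = b_i·n_i / q:
  layer 1 (weathered basalt): t_1 = 3.19 × 0.08 / 0.2536 = 1.006 d
  layer 2 (coarse sand): t_2 = 12.0 × 0.24 / 0.2536 = 11.36 d
  layer 3 (silt): t_3 = 2.64 × 0.19 / 0.2536 = 1.978 d
Total t = Σ t_i = 14.34 days.

14.3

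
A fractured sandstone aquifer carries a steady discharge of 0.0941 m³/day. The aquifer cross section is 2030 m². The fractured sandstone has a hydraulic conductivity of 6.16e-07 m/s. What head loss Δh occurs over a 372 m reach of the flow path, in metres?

0.324

Convert K: 6.16e-07 m/s × 86400 = 0.05322 m/day.
From Q = K·A·i, i = Q / (K·A) = 0.0941 / (0.05322 × 2030) = 0.0008710.
Head loss Δh = i · L = 0.0008710 × 372 = 0.3240 m.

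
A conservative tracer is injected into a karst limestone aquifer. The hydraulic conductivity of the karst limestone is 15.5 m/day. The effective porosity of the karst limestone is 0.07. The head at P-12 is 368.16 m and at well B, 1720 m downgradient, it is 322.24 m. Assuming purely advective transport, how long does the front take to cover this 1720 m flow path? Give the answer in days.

291

Hydraulic gradient i = (368.16 − 322.24) / 1720 = 45.92 / 1720 = 0.02670.
Darcy flux q = K · i = 15.50 × 0.02670 = 0.4138 m/day.
Seepage velocity v = q / n_e = 0.4138 / 0.07 = 5.912 m/day.
Travel time t = L / v = 1720 / 5.912 = 291.0 days.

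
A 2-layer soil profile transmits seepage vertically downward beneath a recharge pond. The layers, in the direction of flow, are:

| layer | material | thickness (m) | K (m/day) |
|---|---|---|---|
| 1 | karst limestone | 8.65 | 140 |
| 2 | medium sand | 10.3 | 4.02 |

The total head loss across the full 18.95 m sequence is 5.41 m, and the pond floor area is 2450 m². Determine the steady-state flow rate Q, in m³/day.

5050

Flow is perpendicular to layering, so the layers act in series and the equivalent K is the thickness-weighted harmonic mean.
Total thickness L = 8.65 + 10.3 = 18.95 m.
Σ(b_i/K_i) = 8.65/140 + 10.3/4.02 = 2.624 d.
K_eq = L / Σ(b_i/K_i) = 18.95 / 2.624 = 7.222 m/day.
Q = K_eq · A · (Δh/L) = 7.222 × 2450 × (5.41/18.95) = 5051 m³/day.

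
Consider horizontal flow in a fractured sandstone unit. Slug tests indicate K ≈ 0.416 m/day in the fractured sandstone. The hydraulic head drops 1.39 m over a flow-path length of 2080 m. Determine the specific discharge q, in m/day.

0.000278

Hydraulic gradient i = Δh / L = 1.39 / 2080 = 0.0006683.
Specific discharge q = K · i = 0.4160 × 0.0006683 = 0.0002780 m/day.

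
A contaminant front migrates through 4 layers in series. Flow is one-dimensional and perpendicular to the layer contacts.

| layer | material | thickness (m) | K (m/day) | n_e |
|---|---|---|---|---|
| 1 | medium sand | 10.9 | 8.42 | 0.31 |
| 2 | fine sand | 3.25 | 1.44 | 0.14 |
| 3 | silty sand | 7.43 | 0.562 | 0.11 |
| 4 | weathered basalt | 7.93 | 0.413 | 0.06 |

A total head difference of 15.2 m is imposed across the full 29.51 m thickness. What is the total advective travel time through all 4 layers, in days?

With flow normal to the layers, continuity requires the same specific discharge q through every layer.
Σ(b_i/K_i) = 10.9/8.42 + 3.25/1.44 + 7.43/0.562 + 7.93/0.413 = 35.97 d.
q = Δh / Σ(b_i/K_i) = 15.2 / 35.97 = 0.4225 m/day.
In each layer the seepage velocity is v_i = q/n_i, so the layer transit time is t_i = b_i·n_i / q:
  layer 1 (medium sand): t_1 = 10.9 × 0.31 / 0.4225 = 7.997 d
  layer 2 (fine sand): t_2 = 3.25 × 0.14 / 0.4225 = 1.077 d
  layer 3 (silty sand): t_3 = 7.43 × 0.11 / 0.4225 = 1.934 d
  layer 4 (weathered basalt): t_4 = 7.93 × 0.06 / 0.4225 = 1.126 d
Total t = Σ t_i = 12.13 days.

12.1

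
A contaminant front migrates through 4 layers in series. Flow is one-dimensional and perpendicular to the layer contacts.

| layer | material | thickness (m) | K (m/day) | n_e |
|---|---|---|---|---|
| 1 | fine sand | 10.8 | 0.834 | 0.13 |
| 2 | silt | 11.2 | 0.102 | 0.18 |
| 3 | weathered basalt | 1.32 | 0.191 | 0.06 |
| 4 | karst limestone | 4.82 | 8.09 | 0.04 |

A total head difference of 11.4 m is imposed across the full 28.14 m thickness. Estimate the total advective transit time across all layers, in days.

With flow normal to the layers, continuity requires the same specific discharge q through every layer.
Σ(b_i/K_i) = 10.8/0.834 + 11.2/0.102 + 1.32/0.191 + 4.82/8.09 = 130.3 d.
q = Δh / Σ(b_i/K_i) = 11.4 / 130.3 = 0.08752 m/day.
In each layer the seepage velocity is v_i = q/n_i, so the layer transit time is t_i = b_i·n_i / q:
  layer 1 (fine sand): t_1 = 10.8 × 0.13 / 0.08752 = 16.04 d
  layer 2 (silt): t_2 = 11.2 × 0.18 / 0.08752 = 23.04 d
  layer 3 (weathered basalt): t_3 = 1.32 × 0.06 / 0.08752 = 0.9050 d
  layer 4 (karst limestone): t_4 = 4.82 × 0.04 / 0.08752 = 2.203 d
Total t = Σ t_i = 42.19 days.

42.2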